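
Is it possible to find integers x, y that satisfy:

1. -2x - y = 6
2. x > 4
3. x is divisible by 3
Yes

Take x = 6, y = -18. Substituting into each constraint:
  (1) -2(6) + 18 = 6 ✓
  (2) 6 > 4 ✓
  (3) 6 = 3 × 2, remainder 0 ✓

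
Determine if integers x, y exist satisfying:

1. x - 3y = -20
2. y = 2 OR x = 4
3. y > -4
Yes

Take x = 4, y = 8. Substituting into each constraint:
  (1) 4 - 3(8) = -20 ✓
  (2) x = 4, target 4 ✓ (second branch holds)
  (3) 8 > -4 ✓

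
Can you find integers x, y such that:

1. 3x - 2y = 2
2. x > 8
Yes

Take x = 10, y = 14. Substituting into each constraint:
  (1) 3(10) - 2(14) = 2 ✓
  (2) 10 > 8 ✓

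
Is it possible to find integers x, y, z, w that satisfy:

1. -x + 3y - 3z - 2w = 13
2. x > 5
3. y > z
Yes

Take x = 6, y = 1, z = 0, w = -8. Substituting into each constraint:
  (1) (-6) + 3(1) - 3(0) - 2(-8) = 13 ✓
  (2) 6 > 5 ✓
  (3) 1 > 0 ✓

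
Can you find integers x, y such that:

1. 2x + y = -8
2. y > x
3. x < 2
Yes

Take x = -3, y = -2. Substituting into each constraint:
  (1) 2(-3) + (-2) = -8 ✓
  (2) -2 > -3 ✓
  (3) -3 < 2 ✓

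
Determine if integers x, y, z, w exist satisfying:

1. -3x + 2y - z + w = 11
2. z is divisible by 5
Yes

Take x = 0, y = 5, z = 0, w = 1. Substituting into each constraint:
  (1) -3(0) + 2(5) + 0 + 1 = 11 ✓
  (2) 0 = 5 × 0, remainder 0 ✓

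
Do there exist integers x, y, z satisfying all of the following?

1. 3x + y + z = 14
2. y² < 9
Yes

Take x = 0, y = 0, z = 14. Substituting into each constraint:
  (1) 3(0) + 0 + 14 = 14 ✓
  (2) y² = (0)² = 0, and 0 < 9 ✓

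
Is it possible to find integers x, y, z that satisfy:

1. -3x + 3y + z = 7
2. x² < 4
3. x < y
Yes

Take x = -1, y = 0, z = 4. Substituting into each constraint:
  (1) -3(-1) + 3(0) + 4 = 7 ✓
  (2) x² = (-1)² = 1, and 1 < 4 ✓
  (3) -1 < 0 ✓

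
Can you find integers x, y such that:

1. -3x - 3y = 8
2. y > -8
No

Even the single constraint (-3x - 3y = 8) is infeasible over the integers.

  - -3x - 3y = 8: every term on the left is divisible by 3, so the LHS ≡ 0 (mod 3), but the RHS 8 is not — no integer solution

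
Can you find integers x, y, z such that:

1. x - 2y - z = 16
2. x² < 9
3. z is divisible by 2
Yes

Take x = 0, y = -8, z = 0. Substituting into each constraint:
  (1) 0 - 2(-8) + 0 = 16 ✓
  (2) x² = (0)² = 0, and 0 < 9 ✓
  (3) 0 = 2 × 0, remainder 0 ✓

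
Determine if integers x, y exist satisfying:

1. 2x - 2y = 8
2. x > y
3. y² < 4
Yes

Take x = 4, y = 0. Substituting into each constraint:
  (1) 2(4) - 2(0) = 8 ✓
  (2) 4 > 0 ✓
  (3) y² = (0)² = 0, and 0 < 4 ✓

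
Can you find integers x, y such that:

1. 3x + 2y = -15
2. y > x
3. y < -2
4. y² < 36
No

A contradictory subset is {3x + 2y = -15, y > x, y < -2}. No integer assignment can satisfy these jointly:

  - 3x + 2y = -15: is a linear equation tying the variables together
  - y > x: bounds one variable relative to another variable
  - y < -2: bounds one variable relative to a constant

Propagating the comparison: x < y and y ≤ -3 give x ≤ -4. Range argument: with x ∈ [−∞, -4], y ∈ [−∞, -3], the left side of the equation is at most -18, but the right side is -15 > -18. No integer solution exists.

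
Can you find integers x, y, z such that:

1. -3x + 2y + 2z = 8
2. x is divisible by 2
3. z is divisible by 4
Yes

Take x = 0, y = 4, z = 0. Substituting into each constraint:
  (1) -3(0) + 2(4) + 2(0) = 8 ✓
  (2) 0 = 2 × 0, remainder 0 ✓
  (3) 0 = 4 × 0, remainder 0 ✓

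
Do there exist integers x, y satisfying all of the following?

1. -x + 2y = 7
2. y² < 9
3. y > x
Yes

Take x = -7, y = 0. Substituting into each constraint:
  (1) 7 + 2(0) = 7 ✓
  (2) y² = (0)² = 0, and 0 < 9 ✓
  (3) 0 > -7 ✓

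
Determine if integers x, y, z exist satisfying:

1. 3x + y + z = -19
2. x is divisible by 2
Yes

Take x = 0, y = -19, z = 0. Substituting into each constraint:
  (1) 3(0) + (-19) + 0 = -19 ✓
  (2) 0 = 2 × 0, remainder 0 ✓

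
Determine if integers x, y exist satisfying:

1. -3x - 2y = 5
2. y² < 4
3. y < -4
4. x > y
No

A contradictory subset is {y² < 4, y < -4}. No integer assignment can satisfy these jointly:

  - y² < 4: restricts y to |y| ≤ 1
  - y < -4: bounds one variable relative to a constant

Direct contradiction: the bounds on y require y ≥ -1 and y ≤ -5 simultaneously, which is empty.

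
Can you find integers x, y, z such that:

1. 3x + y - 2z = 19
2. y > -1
Yes

Take x = 0, y = 19, z = 0. Substituting into each constraint:
  (1) 3(0) + 19 - 2(0) = 19 ✓
  (2) 19 > -1 ✓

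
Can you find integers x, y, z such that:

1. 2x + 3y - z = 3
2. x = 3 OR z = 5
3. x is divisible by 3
Yes

Take x = 3, y = 0, z = 3. Substituting into each constraint:
  (1) 2(3) + 3(0) + (-3) = 3 ✓
  (2) x = 3, target 3 ✓ (first branch holds)
  (3) 3 = 3 × 1, remainder 0 ✓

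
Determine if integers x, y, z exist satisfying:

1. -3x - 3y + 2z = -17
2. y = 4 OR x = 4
Yes

Take x = 4, y = 3, z = 2. Substituting into each constraint:
  (1) -3(4) - 3(3) + 2(2) = -17 ✓
  (2) x = 4, target 4 ✓ (second branch holds)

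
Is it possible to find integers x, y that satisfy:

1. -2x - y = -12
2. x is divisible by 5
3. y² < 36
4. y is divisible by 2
Yes

Take x = 5, y = 2. Substituting into each constraint:
  (1) -2(5) + (-2) = -12 ✓
  (2) 5 = 5 × 1, remainder 0 ✓
  (3) y² = (2)² = 4, and 4 < 36 ✓
  (4) 2 = 2 × 1, remainder 0 ✓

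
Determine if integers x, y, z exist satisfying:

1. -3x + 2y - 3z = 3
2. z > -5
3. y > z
Yes

Take x = -1, y = 3, z = 2. Substituting into each constraint:
  (1) -3(-1) + 2(3) - 3(2) = 3 ✓
  (2) 2 > -5 ✓
  (3) 3 > 2 ✓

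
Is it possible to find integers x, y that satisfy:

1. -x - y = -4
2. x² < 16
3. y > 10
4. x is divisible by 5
No

A contradictory subset is {-x - y = -4, x² < 16, y > 10}. No integer assignment can satisfy these jointly:

  - -x - y = -4: is a linear equation tying the variables together
  - x² < 16: restricts x to |x| ≤ 3
  - y > 10: bounds one variable relative to a constant

Range argument: with x ∈ [-3, 3], y ∈ [11, ∞], the left side of the equation is at most -8, but the right side is -4 > -8. No integer solution exists.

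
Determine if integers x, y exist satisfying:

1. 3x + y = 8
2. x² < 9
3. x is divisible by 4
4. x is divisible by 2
Yes

Take x = 0, y = 8. Substituting into each constraint:
  (1) 3(0) + 8 = 8 ✓
  (2) x² = (0)² = 0, and 0 < 9 ✓
  (3) 0 = 4 × 0, remainder 0 ✓
  (4) 0 = 2 × 0, remainder 0 ✓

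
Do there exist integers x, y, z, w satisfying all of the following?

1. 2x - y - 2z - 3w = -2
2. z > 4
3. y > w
Yes

Take x = 1, y = 0, z = 5, w = -2. Substituting into each constraint:
  (1) 2(1) + 0 - 2(5) - 3(-2) = -2 ✓
  (2) 5 > 4 ✓
  (3) 0 > -2 ✓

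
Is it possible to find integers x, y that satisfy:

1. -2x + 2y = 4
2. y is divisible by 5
Yes

Take x = -2, y = 0. Substituting into each constraint:
  (1) -2(-2) + 2(0) = 4 ✓
  (2) 0 = 5 × 0, remainder 0 ✓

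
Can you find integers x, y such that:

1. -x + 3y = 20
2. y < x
Yes

Take x = 13, y = 11. Substituting into each constraint:
  (1) (-13) + 3(11) = 20 ✓
  (2) 11 < 13 ✓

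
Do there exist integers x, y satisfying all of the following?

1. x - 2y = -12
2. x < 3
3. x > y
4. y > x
No

A contradictory subset is {x > y, y > x}. No integer assignment can satisfy these jointly:

  - x > y: bounds one variable relative to another variable
  - y > x: bounds one variable relative to another variable

Direct contradiction: x > y and y > x cannot both hold.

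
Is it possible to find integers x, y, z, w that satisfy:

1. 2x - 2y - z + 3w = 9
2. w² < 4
Yes

Take x = 0, y = -3, z = 0, w = 1. Substituting into each constraint:
  (1) 2(0) - 2(-3) + 0 + 3(1) = 9 ✓
  (2) w² = (1)² = 1, and 1 < 4 ✓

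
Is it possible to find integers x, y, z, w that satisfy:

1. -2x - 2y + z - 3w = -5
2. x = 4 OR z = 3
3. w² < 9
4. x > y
Yes

Take x = 4, y = 3, z = 9, w = 0. Substituting into each constraint:
  (1) -2(4) - 2(3) + 9 - 3(0) = -5 ✓
  (2) x = 4, target 4 ✓ (first branch holds)
  (3) w² = (0)² = 0, and 0 < 9 ✓
  (4) 4 > 3 ✓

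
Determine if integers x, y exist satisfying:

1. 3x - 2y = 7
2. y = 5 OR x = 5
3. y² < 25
Yes

Take x = 5, y = 4. Substituting into each constraint:
  (1) 3(5) - 2(4) = 7 ✓
  (2) x = 5, target 5 ✓ (second branch holds)
  (3) y² = (4)² = 16, and 16 < 25 ✓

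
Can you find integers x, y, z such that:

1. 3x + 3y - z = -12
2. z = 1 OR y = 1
Yes

Take x = -5, y = 1, z = 0. Substituting into each constraint:
  (1) 3(-5) + 3(1) + 0 = -12 ✓
  (2) y = 1, target 1 ✓ (second branch holds)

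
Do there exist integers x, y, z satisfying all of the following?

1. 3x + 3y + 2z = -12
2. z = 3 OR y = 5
Yes

Take x = -9, y = 5, z = 0. Substituting into each constraint:
  (1) 3(-9) + 3(5) + 2(0) = -12 ✓
  (2) y = 5, target 5 ✓ (second branch holds)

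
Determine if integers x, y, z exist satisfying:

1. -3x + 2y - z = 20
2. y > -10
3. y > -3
Yes

Take x = 0, y = 10, z = 0. Substituting into each constraint:
  (1) -3(0) + 2(10) + 0 = 20 ✓
  (2) 10 > -10 ✓
  (3) 10 > -3 ✓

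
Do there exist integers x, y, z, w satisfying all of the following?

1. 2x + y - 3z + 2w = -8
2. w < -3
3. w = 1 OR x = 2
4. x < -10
No

A contradictory subset is {w < -3, w = 1 OR x = 2, x < -10}. No integer assignment can satisfy these jointly:

  - w < -3: bounds one variable relative to a constant
  - w = 1 OR x = 2: forces a choice: either w = 1 or x = 2
  - x < -10: bounds one variable relative to a constant

Split on the disjunction (w = 1 OR x = 2):
  • If w = 1: this contradicts the bound w ≤ -4.
  • If x = 2: this contradicts the bound x ≤ -11.
Both branches are infeasible, so the system has no integer solution.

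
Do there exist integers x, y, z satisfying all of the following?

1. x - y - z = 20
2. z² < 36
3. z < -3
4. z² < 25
Yes

Take x = 16, y = 0, z = -4. Substituting into each constraint:
  (1) 16 + 0 + 4 = 20 ✓
  (2) z² = (-4)² = 16, and 16 < 36 ✓
  (3) -4 < -3 ✓
  (4) z² = (-4)² = 16, and 16 < 25 ✓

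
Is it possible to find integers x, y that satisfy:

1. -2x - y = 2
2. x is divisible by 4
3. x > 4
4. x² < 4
No

A contradictory subset is {x > 4, x² < 4}. No integer assignment can satisfy these jointly:

  - x > 4: bounds one variable relative to a constant
  - x² < 4: restricts x to |x| ≤ 1

Direct contradiction: the bounds on x require x ≥ 5 and x ≤ 1 simultaneously, which is empty.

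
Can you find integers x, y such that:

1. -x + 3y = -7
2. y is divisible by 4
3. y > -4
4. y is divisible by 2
Yes

Take x = 7, y = 0. Substituting into each constraint:
  (1) (-7) + 3(0) = -7 ✓
  (2) 0 = 4 × 0, remainder 0 ✓
  (3) 0 > -4 ✓
  (4) 0 = 2 × 0, remainder 0 ✓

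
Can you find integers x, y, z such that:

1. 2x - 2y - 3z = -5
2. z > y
Yes

Take x = -1, y = 0, z = 1. Substituting into each constraint:
  (1) 2(-1) - 2(0) - 3(1) = -5 ✓
  (2) 1 > 0 ✓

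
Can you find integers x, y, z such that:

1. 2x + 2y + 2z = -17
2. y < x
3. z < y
No

Even the single constraint (2x + 2y + 2z = -17) is infeasible over the integers.

  - 2x + 2y + 2z = -17: every term on the left is divisible by 2, so the LHS ≡ 0 (mod 2), but the RHS -17 is not — no integer solution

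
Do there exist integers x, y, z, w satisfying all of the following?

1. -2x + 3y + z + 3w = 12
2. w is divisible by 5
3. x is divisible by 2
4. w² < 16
Yes

Take x = 0, y = 4, z = 0, w = 0. Substituting into each constraint:
  (1) -2(0) + 3(4) + 0 + 3(0) = 12 ✓
  (2) 0 = 5 × 0, remainder 0 ✓
  (3) 0 = 2 × 0, remainder 0 ✓
  (4) w² = (0)² = 0, and 0 < 16 ✓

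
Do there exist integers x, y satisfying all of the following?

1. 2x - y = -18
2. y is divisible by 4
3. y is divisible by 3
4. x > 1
Yes

Take x = 3, y = 24. Substituting into each constraint:
  (1) 2(3) + (-24) = -18 ✓
  (2) 24 = 4 × 6, remainder 0 ✓
  (3) 24 = 3 × 8, remainder 0 ✓
  (4) 3 > 1 ✓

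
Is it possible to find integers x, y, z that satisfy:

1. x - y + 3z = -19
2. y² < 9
Yes

Take x = 0, y = 1, z = -6. Substituting into each constraint:
  (1) 0 + (-1) + 3(-6) = -19 ✓
  (2) y² = (1)² = 1, and 1 < 9 ✓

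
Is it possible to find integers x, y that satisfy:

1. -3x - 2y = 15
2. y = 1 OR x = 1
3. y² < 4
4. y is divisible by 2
No

A contradictory subset is {-3x - 2y = 15, y = 1 OR x = 1, y is divisible by 2}. No integer assignment can satisfy these jointly:

  - -3x - 2y = 15: is a linear equation tying the variables together
  - y = 1 OR x = 1: forces a choice: either y = 1 or x = 1
  - y is divisible by 2: restricts y to multiples of 2

Split on the disjunction (y = 1 OR x = 1):
  • If y = 1: this contradicts the divisibility constraint — 1 is not a multiple of 2.
  • If x = 1: with x = 1, writing y = 2y', every remaining term of the linear equation is divisible by 4, so the left side is ≡ 0 (mod 4); but the right side 18 ≡ 2 (mod 4). No integers can satisfy it.
Both branches are infeasible, so the system has no integer solution.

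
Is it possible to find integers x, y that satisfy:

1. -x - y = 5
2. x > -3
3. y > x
No

The full constraint system is jointly infeasible over the integers. Each constraint and what it forces:

  - -x - y = 5: is a linear equation tying the variables together
  - x > -3: bounds one variable relative to a constant
  - y > x: bounds one variable relative to another variable

Propagating the comparison: y > x and x ≥ -2 give y ≥ -1. Range argument: with x ∈ [-2, ∞], y ∈ [-1, ∞], the left side of the equation is at most 3, but the right side is 5 > 3. No integer solution exists.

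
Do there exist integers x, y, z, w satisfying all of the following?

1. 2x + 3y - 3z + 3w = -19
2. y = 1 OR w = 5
Yes

Take x = -2, y = 0, z = 10, w = 5. Substituting into each constraint:
  (1) 2(-2) + 3(0) - 3(10) + 3(5) = -19 ✓
  (2) w = 5, target 5 ✓ (second branch holds)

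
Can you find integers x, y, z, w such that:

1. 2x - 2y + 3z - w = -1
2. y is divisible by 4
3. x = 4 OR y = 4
Yes

Take x = 4, y = 0, z = 0, w = 9. Substituting into each constraint:
  (1) 2(4) - 2(0) + 3(0) + (-9) = -1 ✓
  (2) 0 = 4 × 0, remainder 0 ✓
  (3) x = 4, target 4 ✓ (first branch holds)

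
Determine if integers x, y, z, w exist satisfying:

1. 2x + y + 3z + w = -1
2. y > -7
Yes

Take x = 0, y = 0, z = 0, w = -1. Substituting into each constraint:
  (1) 2(0) + 0 + 3(0) + (-1) = -1 ✓
  (2) 0 > -7 ✓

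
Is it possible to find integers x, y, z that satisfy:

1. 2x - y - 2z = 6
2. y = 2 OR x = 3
Yes

Take x = 4, y = 2, z = 0. Substituting into each constraint:
  (1) 2(4) + (-2) - 2(0) = 6 ✓
  (2) y = 2, target 2 ✓ (first branch holds)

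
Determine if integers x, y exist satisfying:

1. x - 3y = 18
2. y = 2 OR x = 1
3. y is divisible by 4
No

The full constraint system is jointly infeasible over the integers. Each constraint and what it forces:

  - x - 3y = 18: is a linear equation tying the variables together
  - y = 2 OR x = 1: forces a choice: either y = 2 or x = 1
  - y is divisible by 4: restricts y to multiples of 4

Split on the disjunction (y = 2 OR x = 1):
  • If y = 2: this contradicts the divisibility constraint — 2 is not a multiple of 4.
  • If x = 1: with x = 1, writing y = 4y', every remaining term of the linear equation is divisible by 12, so the left side is ≡ 0 (mod 12); but the right side 17 ≡ 5 (mod 12). No integers can satisfy it.
Both branches are infeasible, so the system has no integer solution.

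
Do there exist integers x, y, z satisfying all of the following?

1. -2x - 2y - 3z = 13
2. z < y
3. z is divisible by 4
No

A contradictory subset is {-2x - 2y - 3z = 13, z is divisible by 4}. No integer assignment can satisfy these jointly:

  - -2x - 2y - 3z = 13: is a linear equation tying the variables together
  - z is divisible by 4: restricts z to multiples of 4

Modular obstruction: writing z = 4z', every remaining term of the linear equation is divisible by 2, so the left side is ≡ 0 (mod 2); but the right side 13 ≡ 1 (mod 2). No integers can satisfy it.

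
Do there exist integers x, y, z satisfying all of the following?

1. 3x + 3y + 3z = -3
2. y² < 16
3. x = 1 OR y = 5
Yes

Take x = 1, y = -2, z = 0. Substituting into each constraint:
  (1) 3(1) + 3(-2) + 3(0) = -3 ✓
  (2) y² = (-2)² = 4, and 4 < 16 ✓
  (3) x = 1, target 1 ✓ (first branch holds)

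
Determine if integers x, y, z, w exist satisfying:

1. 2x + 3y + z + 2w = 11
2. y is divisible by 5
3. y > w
Yes

Take x = 0, y = 0, z = 13, w = -1. Substituting into each constraint:
  (1) 2(0) + 3(0) + 13 + 2(-1) = 11 ✓
  (2) 0 = 5 × 0, remainder 0 ✓
  (3) 0 > -1 ✓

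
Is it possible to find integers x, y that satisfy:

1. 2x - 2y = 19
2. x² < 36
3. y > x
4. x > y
No

Even the single constraint (2x - 2y = 19) is infeasible over the integers.

  - 2x - 2y = 19: every term on the left is divisible by 2, so the LHS ≡ 0 (mod 2), but the RHS 19 is not — no integer solution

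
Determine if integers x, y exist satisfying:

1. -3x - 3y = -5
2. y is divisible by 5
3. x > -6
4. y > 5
No

Even the single constraint (-3x - 3y = -5) is infeasible over the integers.

  - -3x - 3y = -5: every term on the left is divisible by 3, so the LHS ≡ 0 (mod 3), but the RHS -5 is not — no integer solution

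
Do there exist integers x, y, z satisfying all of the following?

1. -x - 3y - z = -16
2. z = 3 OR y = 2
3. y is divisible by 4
Yes

Take x = 1, y = 4, z = 3. Substituting into each constraint:
  (1) (-1) - 3(4) + (-3) = -16 ✓
  (2) z = 3, target 3 ✓ (first branch holds)
  (3) 4 = 4 × 1, remainder 0 ✓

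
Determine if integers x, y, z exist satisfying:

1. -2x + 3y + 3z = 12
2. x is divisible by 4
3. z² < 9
Yes

Take x = 0, y = 4, z = 0. Substituting into each constraint:
  (1) -2(0) + 3(4) + 3(0) = 12 ✓
  (2) 0 = 4 × 0, remainder 0 ✓
  (3) z² = (0)² = 0, and 0 < 9 ✓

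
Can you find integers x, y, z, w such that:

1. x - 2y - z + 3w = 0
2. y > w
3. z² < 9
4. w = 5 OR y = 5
Yes

Take x = -2, y = 5, z = 0, w = 4. Substituting into each constraint:
  (1) (-2) - 2(5) + 0 + 3(4) = 0 ✓
  (2) 5 > 4 ✓
  (3) z² = (0)² = 0, and 0 < 9 ✓
  (4) y = 5, target 5 ✓ (second branch holds)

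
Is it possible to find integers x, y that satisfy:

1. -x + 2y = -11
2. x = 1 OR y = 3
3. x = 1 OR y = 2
Yes

Take x = 1, y = -5. Substituting into each constraint:
  (1) (-1) + 2(-5) = -11 ✓
  (2) x = 1, target 1 ✓ (first branch holds)
  (3) x = 1, target 1 ✓ (first branch holds)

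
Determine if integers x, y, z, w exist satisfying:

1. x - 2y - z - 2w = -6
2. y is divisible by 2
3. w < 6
Yes

Take x = 0, y = 0, z = 6, w = 0. Substituting into each constraint:
  (1) 0 - 2(0) + (-6) - 2(0) = -6 ✓
  (2) 0 = 2 × 0, remainder 0 ✓
  (3) 0 < 6 ✓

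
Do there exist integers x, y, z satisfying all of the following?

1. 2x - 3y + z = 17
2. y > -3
Yes

Take x = 0, y = 0, z = 17. Substituting into each constraint:
  (1) 2(0) - 3(0) + 17 = 17 ✓
  (2) 0 > -3 ✓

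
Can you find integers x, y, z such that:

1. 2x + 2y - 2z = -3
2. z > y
No

Even the single constraint (2x + 2y - 2z = -3) is infeasible over the integers.

  - 2x + 2y - 2z = -3: every term on the left is divisible by 2, so the LHS ≡ 0 (mod 2), but the RHS -3 is not — no integer solution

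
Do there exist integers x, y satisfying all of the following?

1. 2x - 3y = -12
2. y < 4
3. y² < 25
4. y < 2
Yes

Take x = -6, y = 0. Substituting into each constraint:
  (1) 2(-6) - 3(0) = -12 ✓
  (2) 0 < 4 ✓
  (3) y² = (0)² = 0, and 0 < 25 ✓
  (4) 0 < 2 ✓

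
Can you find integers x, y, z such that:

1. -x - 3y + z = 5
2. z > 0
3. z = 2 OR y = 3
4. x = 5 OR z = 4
Yes

Take x = -10, y = 3, z = 4. Substituting into each constraint:
  (1) 10 - 3(3) + 4 = 5 ✓
  (2) 4 > 0 ✓
  (3) y = 3, target 3 ✓ (second branch holds)
  (4) z = 4, target 4 ✓ (second branch holds)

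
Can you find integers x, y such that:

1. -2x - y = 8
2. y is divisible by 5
Yes

Take x = -4, y = 0. Substituting into each constraint:
  (1) -2(-4) + 0 = 8 ✓
  (2) 0 = 5 × 0, remainder 0 ✓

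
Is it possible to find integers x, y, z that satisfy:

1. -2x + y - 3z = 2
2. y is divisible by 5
Yes

Take x = -1, y = 0, z = 0. Substituting into each constraint:
  (1) -2(-1) + 0 - 3(0) = 2 ✓
  (2) 0 = 5 × 0, remainder 0 ✓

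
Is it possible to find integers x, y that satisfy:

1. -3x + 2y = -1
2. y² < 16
Yes

Take x = 1, y = 1. Substituting into each constraint:
  (1) -3(1) + 2(1) = -1 ✓
  (2) y² = (1)² = 1, and 1 < 16 ✓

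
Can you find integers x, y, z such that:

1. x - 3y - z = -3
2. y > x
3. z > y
Yes

Take x = -1, y = 0, z = 2. Substituting into each constraint:
  (1) (-1) - 3(0) + (-2) = -3 ✓
  (2) 0 > -1 ✓
  (3) 2 > 0 ✓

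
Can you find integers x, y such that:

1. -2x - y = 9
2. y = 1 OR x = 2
Yes

Take x = 2, y = -13. Substituting into each constraint:
  (1) -2(2) + 13 = 9 ✓
  (2) x = 2, target 2 ✓ (second branch holds)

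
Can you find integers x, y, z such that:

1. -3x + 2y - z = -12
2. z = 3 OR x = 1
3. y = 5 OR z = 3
Yes

Take x = 3, y = 0, z = 3. Substituting into each constraint:
  (1) -3(3) + 2(0) + (-3) = -12 ✓
  (2) z = 3, target 3 ✓ (first branch holds)
  (3) z = 3, target 3 ✓ (second branch holds)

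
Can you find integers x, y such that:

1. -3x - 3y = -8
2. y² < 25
No

Even the single constraint (-3x - 3y = -8) is infeasible over the integers.

  - -3x - 3y = -8: every term on the left is divisible by 3, so the LHS ≡ 0 (mod 3), but the RHS -8 is not — no integer solution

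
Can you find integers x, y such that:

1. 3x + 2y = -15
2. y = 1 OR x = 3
Yes

Take x = 3, y = -12. Substituting into each constraint:
  (1) 3(3) + 2(-12) = -15 ✓
  (2) x = 3, target 3 ✓ (second branch holds)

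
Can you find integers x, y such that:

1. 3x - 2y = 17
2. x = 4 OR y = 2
Yes

Take x = 7, y = 2. Substituting into each constraint:
  (1) 3(7) - 2(2) = 17 ✓
  (2) y = 2, target 2 ✓ (second branch holds)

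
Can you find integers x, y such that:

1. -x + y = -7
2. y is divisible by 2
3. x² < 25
Yes

Take x = 3, y = -4. Substituting into each constraint:
  (1) (-3) + (-4) = -7 ✓
  (2) -4 = 2 × -2, remainder 0 ✓
  (3) x² = (3)² = 9, and 9 < 25 ✓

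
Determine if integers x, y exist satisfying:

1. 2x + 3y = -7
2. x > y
Yes

Take x = 1, y = -3. Substituting into each constraint:
  (1) 2(1) + 3(-3) = -7 ✓
  (2) 1 > -3 ✓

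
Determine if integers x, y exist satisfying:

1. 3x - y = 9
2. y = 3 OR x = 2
Yes

Take x = 2, y = -3. Substituting into each constraint:
  (1) 3(2) + 3 = 9 ✓
  (2) x = 2, target 2 ✓ (second branch holds)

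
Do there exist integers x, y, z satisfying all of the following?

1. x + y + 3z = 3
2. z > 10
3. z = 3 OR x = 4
Yes

Take x = 4, y = -34, z = 11. Substituting into each constraint:
  (1) 4 + (-34) + 3(11) = 3 ✓
  (2) 11 > 10 ✓
  (3) x = 4, target 4 ✓ (second branch holds)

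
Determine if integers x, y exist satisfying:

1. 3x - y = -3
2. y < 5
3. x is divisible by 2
Yes

Take x = 0, y = 3. Substituting into each constraint:
  (1) 3(0) + (-3) = -3 ✓
  (2) 3 < 5 ✓
  (3) 0 = 2 × 0, remainder 0 ✓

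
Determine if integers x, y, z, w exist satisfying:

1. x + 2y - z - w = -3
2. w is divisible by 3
Yes

Take x = 0, y = -1, z = 1, w = 0. Substituting into each constraint:
  (1) 0 + 2(-1) + (-1) + 0 = -3 ✓
  (2) 0 = 3 × 0, remainder 0 ✓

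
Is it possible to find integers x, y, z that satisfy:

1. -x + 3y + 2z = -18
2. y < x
Yes

Take x = 2, y = 0, z = -8. Substituting into each constraint:
  (1) (-2) + 3(0) + 2(-8) = -18 ✓
  (2) 0 < 2 ✓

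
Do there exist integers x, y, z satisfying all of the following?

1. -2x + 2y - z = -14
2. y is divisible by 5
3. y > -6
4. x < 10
Yes

Take x = 7, y = 0, z = 0. Substituting into each constraint:
  (1) -2(7) + 2(0) + 0 = -14 ✓
  (2) 0 = 5 × 0, remainder 0 ✓
  (3) 0 > -6 ✓
  (4) 7 < 10 ✓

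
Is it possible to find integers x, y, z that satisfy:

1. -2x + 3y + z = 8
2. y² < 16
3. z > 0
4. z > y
Yes

Take x = -3, y = 0, z = 2. Substituting into each constraint:
  (1) -2(-3) + 3(0) + 2 = 8 ✓
  (2) y² = (0)² = 0, and 0 < 16 ✓
  (3) 2 > 0 ✓
  (4) 2 > 0 ✓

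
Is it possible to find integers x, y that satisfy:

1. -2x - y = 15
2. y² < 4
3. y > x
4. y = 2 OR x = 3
No

The full constraint system is jointly infeasible over the integers. Each constraint and what it forces:

  - -2x - y = 15: is a linear equation tying the variables together
  - y² < 4: restricts y to |y| ≤ 1
  - y > x: bounds one variable relative to another variable
  - y = 2 OR x = 3: forces a choice: either y = 2 or x = 3

Split on the disjunction (y = 2 OR x = 3):
  • If y = 2: this contradicts y² < 4, which requires |y| ≤ 1.
  • If x = 3: the equation forces y = -21, but y² < 4 requires |y| ≤ 1.
Both branches are infeasible, so the system has no integer solution.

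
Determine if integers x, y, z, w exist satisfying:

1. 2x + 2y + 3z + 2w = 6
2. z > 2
Yes

Take x = 0, y = -3, z = 4, w = 0. Substituting into each constraint:
  (1) 2(0) + 2(-3) + 3(4) + 2(0) = 6 ✓
  (2) 4 > 2 ✓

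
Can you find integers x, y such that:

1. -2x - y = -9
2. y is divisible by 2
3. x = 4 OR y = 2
No

A contradictory subset is {-2x - y = -9, y is divisible by 2}. No integer assignment can satisfy these jointly:

  - -2x - y = -9: is a linear equation tying the variables together
  - y is divisible by 2: restricts y to multiples of 2

Modular obstruction: writing y = 2y', every remaining term of the linear equation is divisible by 2, so the left side is ≡ 0 (mod 2); but the right side -9 ≡ 1 (mod 2). No integers can satisfy it.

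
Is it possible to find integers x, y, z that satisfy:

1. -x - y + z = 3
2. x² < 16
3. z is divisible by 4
Yes

Take x = 0, y = -3, z = 0. Substituting into each constraint:
  (1) 0 + 3 + 0 = 3 ✓
  (2) x² = (0)² = 0, and 0 < 16 ✓
  (3) 0 = 4 × 0, remainder 0 ✓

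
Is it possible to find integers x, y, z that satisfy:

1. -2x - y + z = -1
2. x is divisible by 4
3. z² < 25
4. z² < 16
Yes

Take x = 0, y = 1, z = 0. Substituting into each constraint:
  (1) -2(0) + (-1) + 0 = -1 ✓
  (2) 0 = 4 × 0, remainder 0 ✓
  (3) z² = (0)² = 0, and 0 < 25 ✓
  (4) z² = (0)² = 0, and 0 < 16 ✓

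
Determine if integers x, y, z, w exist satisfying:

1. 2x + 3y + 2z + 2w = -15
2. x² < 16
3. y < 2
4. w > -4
Yes

Take x = -3, y = -1, z = 0, w = -3. Substituting into each constraint:
  (1) 2(-3) + 3(-1) + 2(0) + 2(-3) = -15 ✓
  (2) x² = (-3)² = 9, and 9 < 16 ✓
  (3) -1 < 2 ✓
  (4) -3 > -4 ✓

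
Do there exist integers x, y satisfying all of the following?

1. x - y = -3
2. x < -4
Yes

Take x = -5, y = -2. Substituting into each constraint:
  (1) (-5) + 2 = -3 ✓
  (2) -5 < -4 ✓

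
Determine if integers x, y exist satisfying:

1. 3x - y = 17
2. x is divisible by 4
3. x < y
Yes

Take x = 12, y = 19. Substituting into each constraint:
  (1) 3(12) + (-19) = 17 ✓
  (2) 12 = 4 × 3, remainder 0 ✓
  (3) 12 < 19 ✓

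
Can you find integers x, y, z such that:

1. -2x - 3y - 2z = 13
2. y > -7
Yes

Take x = 0, y = 1, z = -8. Substituting into each constraint:
  (1) -2(0) - 3(1) - 2(-8) = 13 ✓
  (2) 1 > -7 ✓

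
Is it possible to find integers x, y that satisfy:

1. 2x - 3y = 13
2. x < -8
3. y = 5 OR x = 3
No

The full constraint system is jointly infeasible over the integers. Each constraint and what it forces:

  - 2x - 3y = 13: is a linear equation tying the variables together
  - x < -8: bounds one variable relative to a constant
  - y = 5 OR x = 3: forces a choice: either y = 5 or x = 3

Split on the disjunction (y = 5 OR x = 3):
  • If y = 5: the equation forces x = 14, which contradicts the bound x ≤ -9.
  • If x = 3: this contradicts the bound x ≤ -9.
Both branches are infeasible, so the system has no integer solution.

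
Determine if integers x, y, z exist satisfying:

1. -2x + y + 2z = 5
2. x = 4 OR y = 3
Yes

Take x = 0, y = 3, z = 1. Substituting into each constraint:
  (1) -2(0) + 3 + 2(1) = 5 ✓
  (2) y = 3, target 3 ✓ (second branch holds)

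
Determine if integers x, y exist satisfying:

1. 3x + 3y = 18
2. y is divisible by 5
Yes

Take x = 6, y = 0. Substituting into each constraint:
  (1) 3(6) + 3(0) = 18 ✓
  (2) 0 = 5 × 0, remainder 0 ✓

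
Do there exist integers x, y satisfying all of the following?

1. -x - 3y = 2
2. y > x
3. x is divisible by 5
Yes

Take x = -5, y = 1. Substituting into each constraint:
  (1) 5 - 3(1) = 2 ✓
  (2) 1 > -5 ✓
  (3) -5 = 5 × -1, remainder 0 ✓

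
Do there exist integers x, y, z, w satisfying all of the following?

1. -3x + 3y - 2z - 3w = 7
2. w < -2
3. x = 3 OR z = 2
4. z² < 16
Yes

Take x = 3, y = 3, z = 1, w = -3. Substituting into each constraint:
  (1) -3(3) + 3(3) - 2(1) - 3(-3) = 7 ✓
  (2) -3 < -2 ✓
  (3) x = 3, target 3 ✓ (first branch holds)
  (4) z² = (1)² = 1, and 1 < 16 ✓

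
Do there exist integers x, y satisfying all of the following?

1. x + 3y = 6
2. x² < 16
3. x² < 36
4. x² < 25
Yes

Take x = 0, y = 2. Substituting into each constraint:
  (1) 0 + 3(2) = 6 ✓
  (2) x² = (0)² = 0, and 0 < 16 ✓
  (3) x² = (0)² = 0, and 0 < 36 ✓
  (4) x² = (0)² = 0, and 0 < 25 ✓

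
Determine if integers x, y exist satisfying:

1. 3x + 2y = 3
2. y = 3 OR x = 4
Yes

Take x = -1, y = 3. Substituting into each constraint:
  (1) 3(-1) + 2(3) = 3 ✓
  (2) y = 3, target 3 ✓ (first branch holds)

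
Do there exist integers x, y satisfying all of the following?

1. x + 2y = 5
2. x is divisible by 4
No

The full constraint system is jointly infeasible over the integers. Each constraint and what it forces:

  - x + 2y = 5: is a linear equation tying the variables together
  - x is divisible by 4: restricts x to multiples of 4

Modular obstruction: writing x = 4x', every remaining term of the linear equation is divisible by 2, so the left side is ≡ 0 (mod 2); but the right side 5 ≡ 1 (mod 2). No integers can satisfy it.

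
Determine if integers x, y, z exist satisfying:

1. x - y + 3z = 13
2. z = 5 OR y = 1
Yes

Take x = 2, y = 1, z = 4. Substituting into each constraint:
  (1) 2 + (-1) + 3(4) = 13 ✓
  (2) y = 1, target 1 ✓ (second branch holds)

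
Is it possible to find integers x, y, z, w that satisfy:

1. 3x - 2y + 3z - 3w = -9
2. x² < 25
Yes

Take x = 0, y = 6, z = 1, w = 0. Substituting into each constraint:
  (1) 3(0) - 2(6) + 3(1) - 3(0) = -9 ✓
  (2) x² = (0)² = 0, and 0 < 25 ✓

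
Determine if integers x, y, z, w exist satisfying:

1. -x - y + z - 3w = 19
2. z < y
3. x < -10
Yes

Take x = -11, y = 1, z = 0, w = -3. Substituting into each constraint:
  (1) 11 + (-1) + 0 - 3(-3) = 19 ✓
  (2) 0 < 1 ✓
  (3) -11 < -10 ✓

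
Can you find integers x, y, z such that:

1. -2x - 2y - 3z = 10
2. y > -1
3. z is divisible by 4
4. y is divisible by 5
Yes

Take x = -5, y = 0, z = 0. Substituting into each constraint:
  (1) -2(-5) - 2(0) - 3(0) = 10 ✓
  (2) 0 > -1 ✓
  (3) 0 = 4 × 0, remainder 0 ✓
  (4) 0 = 5 × 0, remainder 0 ✓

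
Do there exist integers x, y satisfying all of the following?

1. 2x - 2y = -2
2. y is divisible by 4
Yes

Take x = -1, y = 0. Substituting into each constraint:
  (1) 2(-1) - 2(0) = -2 ✓
  (2) 0 = 4 × 0, remainder 0 ✓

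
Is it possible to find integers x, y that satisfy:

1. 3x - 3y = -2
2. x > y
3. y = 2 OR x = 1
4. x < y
No

Even the single constraint (3x - 3y = -2) is infeasible over the integers.

  - 3x - 3y = -2: every term on the left is divisible by 3, so the LHS ≡ 0 (mod 3), but the RHS -2 is not — no integer solution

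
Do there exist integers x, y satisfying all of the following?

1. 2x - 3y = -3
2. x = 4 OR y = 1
Yes

Take x = 0, y = 1. Substituting into each constraint:
  (1) 2(0) - 3(1) = -3 ✓
  (2) y = 1, target 1 ✓ (second branch holds)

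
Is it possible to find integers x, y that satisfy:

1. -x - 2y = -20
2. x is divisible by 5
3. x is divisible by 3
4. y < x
Yes

Take x = 30, y = -5. Substituting into each constraint:
  (1) (-30) - 2(-5) = -20 ✓
  (2) 30 = 5 × 6, remainder 0 ✓
  (3) 30 = 3 × 10, remainder 0 ✓
  (4) -5 < 30 ✓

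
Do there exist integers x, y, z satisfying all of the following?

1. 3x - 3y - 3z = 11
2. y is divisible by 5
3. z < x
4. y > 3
No

Even the single constraint (3x - 3y - 3z = 11) is infeasible over the integers.

  - 3x - 3y - 3z = 11: every term on the left is divisible by 3, so the LHS ≡ 0 (mod 3), but the RHS 11 is not — no integer solution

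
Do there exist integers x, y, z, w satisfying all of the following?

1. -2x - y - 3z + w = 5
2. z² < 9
Yes

Take x = -2, y = 0, z = 0, w = 1. Substituting into each constraint:
  (1) -2(-2) + 0 - 3(0) + 1 = 5 ✓
  (2) z² = (0)² = 0, and 0 < 9 ✓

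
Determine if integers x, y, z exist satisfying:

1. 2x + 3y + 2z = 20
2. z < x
Yes

Take x = 1, y = 6, z = 0. Substituting into each constraint:
  (1) 2(1) + 3(6) + 2(0) = 20 ✓
  (2) 0 < 1 ✓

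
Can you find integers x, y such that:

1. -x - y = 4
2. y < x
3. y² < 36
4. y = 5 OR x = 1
Yes

Take x = 1, y = -5. Substituting into each constraint:
  (1) (-1) + 5 = 4 ✓
  (2) -5 < 1 ✓
  (3) y² = (-5)² = 25, and 25 < 36 ✓
  (4) x = 1, target 1 ✓ (second branch holds)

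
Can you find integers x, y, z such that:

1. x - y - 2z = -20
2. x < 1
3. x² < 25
Yes

Take x = 0, y = 20, z = 0. Substituting into each constraint:
  (1) 0 + (-20) - 2(0) = -20 ✓
  (2) 0 < 1 ✓
  (3) x² = (0)² = 0, and 0 < 25 ✓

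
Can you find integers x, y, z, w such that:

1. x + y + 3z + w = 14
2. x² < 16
Yes

Take x = 0, y = 14, z = 0, w = 0. Substituting into each constraint:
  (1) 0 + 14 + 3(0) + 0 = 14 ✓
  (2) x² = (0)² = 0, and 0 < 16 ✓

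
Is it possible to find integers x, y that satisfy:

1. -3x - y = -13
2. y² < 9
Yes

Take x = 4, y = 1. Substituting into each constraint:
  (1) -3(4) + (-1) = -13 ✓
  (2) y² = (1)² = 1, and 1 < 9 ✓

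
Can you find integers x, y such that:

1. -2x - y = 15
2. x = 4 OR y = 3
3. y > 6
No

The full constraint system is jointly infeasible over the integers. Each constraint and what it forces:

  - -2x - y = 15: is a linear equation tying the variables together
  - x = 4 OR y = 3: forces a choice: either x = 4 or y = 3
  - y > 6: bounds one variable relative to a constant

Split on the disjunction (x = 4 OR y = 3):
  • If x = 4: the equation forces y = -23, which contradicts the bound y ≥ 7.
  • If y = 3: this contradicts the bound y ≥ 7.
Both branches are infeasible, so the system has no integer solution.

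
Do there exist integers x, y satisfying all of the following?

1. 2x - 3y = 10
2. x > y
Yes

Take x = -7, y = -8. Substituting into each constraint:
  (1) 2(-7) - 3(-8) = 10 ✓
  (2) -7 > -8 ✓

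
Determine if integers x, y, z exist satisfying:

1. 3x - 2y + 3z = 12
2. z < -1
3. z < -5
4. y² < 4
Yes

Take x = 10, y = 0, z = -6. Substituting into each constraint:
  (1) 3(10) - 2(0) + 3(-6) = 12 ✓
  (2) -6 < -1 ✓
  (3) -6 < -5 ✓
  (4) y² = (0)² = 0, and 0 < 4 ✓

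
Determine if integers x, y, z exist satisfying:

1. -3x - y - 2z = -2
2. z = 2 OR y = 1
Yes

Take x = -2, y = 4, z = 2. Substituting into each constraint:
  (1) -3(-2) + (-4) - 2(2) = -2 ✓
  (2) z = 2, target 2 ✓ (first branch holds)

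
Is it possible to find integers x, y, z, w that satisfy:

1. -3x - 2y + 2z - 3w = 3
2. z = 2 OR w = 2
Yes

Take x = 1, y = -6, z = 0, w = 2. Substituting into each constraint:
  (1) -3(1) - 2(-6) + 2(0) - 3(2) = 3 ✓
  (2) w = 2, target 2 ✓ (second branch holds)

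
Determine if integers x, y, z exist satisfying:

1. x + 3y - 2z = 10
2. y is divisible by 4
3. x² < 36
Yes

Take x = 2, y = 0, z = -4. Substituting into each constraint:
  (1) 2 + 3(0) - 2(-4) = 10 ✓
  (2) 0 = 4 × 0, remainder 0 ✓
  (3) x² = (2)² = 4, and 4 < 36 ✓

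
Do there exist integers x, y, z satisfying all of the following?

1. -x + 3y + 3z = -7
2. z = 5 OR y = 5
Yes

Take x = 1, y = 5, z = -7. Substituting into each constraint:
  (1) (-1) + 3(5) + 3(-7) = -7 ✓
  (2) y = 5, target 5 ✓ (second branch holds)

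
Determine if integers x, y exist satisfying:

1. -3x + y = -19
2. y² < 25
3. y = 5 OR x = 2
No

The full constraint system is jointly infeasible over the integers. Each constraint and what it forces:

  - -3x + y = -19: is a linear equation tying the variables together
  - y² < 25: restricts y to |y| ≤ 4
  - y = 5 OR x = 2: forces a choice: either y = 5 or x = 2

Split on the disjunction (y = 5 OR x = 2):
  • If y = 5: this contradicts y² < 25, which requires |y| ≤ 4.
  • If x = 2: the equation forces y = -13, but y² < 25 requires |y| ≤ 4.
Both branches are infeasible, so the system has no integer solution.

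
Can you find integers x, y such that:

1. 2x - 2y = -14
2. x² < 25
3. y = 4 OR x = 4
Yes

Take x = -3, y = 4. Substituting into each constraint:
  (1) 2(-3) - 2(4) = -14 ✓
  (2) x² = (-3)² = 9, and 9 < 25 ✓
  (3) y = 4, target 4 ✓ (first branch holds)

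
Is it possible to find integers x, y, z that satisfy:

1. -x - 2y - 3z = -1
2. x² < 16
Yes

Take x = 1, y = 0, z = 0. Substituting into each constraint:
  (1) (-1) - 2(0) - 3(0) = -1 ✓
  (2) x² = (1)² = 1, and 1 < 16 ✓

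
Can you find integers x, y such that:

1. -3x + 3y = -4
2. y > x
No

Even the single constraint (-3x + 3y = -4) is infeasible over the integers.

  - -3x + 3y = -4: every term on the left is divisible by 3, so the LHS ≡ 0 (mod 3), but the RHS -4 is not — no integer solution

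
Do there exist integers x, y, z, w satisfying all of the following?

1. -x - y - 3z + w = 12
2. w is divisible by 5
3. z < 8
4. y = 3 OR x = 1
Yes

Take x = 0, y = 3, z = -5, w = 0. Substituting into each constraint:
  (1) 0 + (-3) - 3(-5) + 0 = 12 ✓
  (2) 0 = 5 × 0, remainder 0 ✓
  (3) -5 < 8 ✓
  (4) y = 3, target 3 ✓ (first branch holds)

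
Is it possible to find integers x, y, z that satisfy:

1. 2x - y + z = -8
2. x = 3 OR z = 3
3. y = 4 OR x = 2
Yes

Take x = 3, y = 4, z = -10. Substituting into each constraint:
  (1) 2(3) + (-4) + (-10) = -8 ✓
  (2) x = 3, target 3 ✓ (first branch holds)
  (3) y = 4, target 4 ✓ (first branch holds)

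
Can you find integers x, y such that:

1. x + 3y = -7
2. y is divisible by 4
Yes

Take x = -7, y = 0. Substituting into each constraint:
  (1) (-7) + 3(0) = -7 ✓
  (2) 0 = 4 × 0, remainder 0 ✓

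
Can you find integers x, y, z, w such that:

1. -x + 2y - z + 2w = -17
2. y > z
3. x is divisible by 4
Yes

Take x = 0, y = 2, z = 1, w = -10. Substituting into each constraint:
  (1) 0 + 2(2) + (-1) + 2(-10) = -17 ✓
  (2) 2 > 1 ✓
  (3) 0 = 4 × 0, remainder 0 ✓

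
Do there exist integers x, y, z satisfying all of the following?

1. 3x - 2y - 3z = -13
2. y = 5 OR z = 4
Yes

Take x = -1, y = -1, z = 4. Substituting into each constraint:
  (1) 3(-1) - 2(-1) - 3(4) = -13 ✓
  (2) z = 4, target 4 ✓ (second branch holds)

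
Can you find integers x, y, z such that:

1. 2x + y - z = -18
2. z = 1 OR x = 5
Yes

Take x = 0, y = -17, z = 1. Substituting into each constraint:
  (1) 2(0) + (-17) + (-1) = -18 ✓
  (2) z = 1, target 1 ✓ (first branch holds)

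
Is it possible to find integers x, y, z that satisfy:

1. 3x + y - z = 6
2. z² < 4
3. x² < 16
Yes

Take x = 2, y = 0, z = 0. Substituting into each constraint:
  (1) 3(2) + 0 + 0 = 6 ✓
  (2) z² = (0)² = 0, and 0 < 4 ✓
  (3) x² = (2)² = 4, and 4 < 16 ✓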